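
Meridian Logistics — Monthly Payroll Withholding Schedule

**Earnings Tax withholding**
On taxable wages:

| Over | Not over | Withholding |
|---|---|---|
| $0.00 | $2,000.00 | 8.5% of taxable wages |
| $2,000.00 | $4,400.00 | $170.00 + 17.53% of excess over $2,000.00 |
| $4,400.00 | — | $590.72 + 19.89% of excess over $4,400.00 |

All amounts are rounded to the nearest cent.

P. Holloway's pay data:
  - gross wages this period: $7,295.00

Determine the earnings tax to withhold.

$1,166.54

Earnings Tax: taxable = $7,295.00
  $590.72 + 19.89% × ($7,295.00 − $4,400.00) = $590.72 + 19.89% × $2,895.00 = $1,166.54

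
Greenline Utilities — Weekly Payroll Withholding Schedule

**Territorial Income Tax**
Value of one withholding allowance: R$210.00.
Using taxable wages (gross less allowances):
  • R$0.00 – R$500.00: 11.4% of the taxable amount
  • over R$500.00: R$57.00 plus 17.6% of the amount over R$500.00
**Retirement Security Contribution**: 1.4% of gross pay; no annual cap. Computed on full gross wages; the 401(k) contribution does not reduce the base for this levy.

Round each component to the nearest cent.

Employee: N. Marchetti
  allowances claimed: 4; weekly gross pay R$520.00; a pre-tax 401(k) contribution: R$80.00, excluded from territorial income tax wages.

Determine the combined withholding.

R$7.28

Territorial Income Tax: taxable = R$520.00 − R$80.00 − 4×R$210.00 = R$-400.00
  Taxable ≤ 0 → R$0.00
Retirement Security Contribution: 1.4% × R$520.00 = R$7.28
Total: R$0.00 + R$7.28 = R$7.28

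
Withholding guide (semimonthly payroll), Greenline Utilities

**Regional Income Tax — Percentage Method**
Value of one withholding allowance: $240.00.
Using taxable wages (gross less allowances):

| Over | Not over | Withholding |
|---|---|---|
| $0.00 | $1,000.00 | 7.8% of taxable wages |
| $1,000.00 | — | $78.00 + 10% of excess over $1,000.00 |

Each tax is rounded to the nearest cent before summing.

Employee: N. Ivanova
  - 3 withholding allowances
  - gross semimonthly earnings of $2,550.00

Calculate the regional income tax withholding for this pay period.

$161.00

Regional Income Tax: taxable = $2,550.00 − 3×$240.00 = $1,830.00
  $78.00 + 10% × ($1,830.00 − $1,000.00) = $78.00 + 10% × $830.00 = $161.00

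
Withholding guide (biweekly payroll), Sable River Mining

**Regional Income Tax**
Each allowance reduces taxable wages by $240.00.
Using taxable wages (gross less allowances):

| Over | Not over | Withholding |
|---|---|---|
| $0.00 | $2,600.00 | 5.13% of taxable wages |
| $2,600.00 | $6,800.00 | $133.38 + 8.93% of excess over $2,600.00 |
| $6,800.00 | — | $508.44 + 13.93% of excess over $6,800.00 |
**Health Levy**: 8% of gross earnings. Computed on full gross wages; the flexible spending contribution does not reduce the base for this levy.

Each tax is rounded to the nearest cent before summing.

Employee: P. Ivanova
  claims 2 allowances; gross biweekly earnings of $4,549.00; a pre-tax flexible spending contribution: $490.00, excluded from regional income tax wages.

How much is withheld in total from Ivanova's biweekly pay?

$584.72

Regional Income Tax: taxable = $4,549.00 − $490.00 − 2×$240.00 = $3,579.00
  $133.38 + 8.93% × ($3,579.00 − $2,600.00) = $133.38 + 8.93% × $979.00 = $220.80
Health Levy: 8% × $4,549.00 = $363.92
Total: $220.80 + $363.92 = $584.72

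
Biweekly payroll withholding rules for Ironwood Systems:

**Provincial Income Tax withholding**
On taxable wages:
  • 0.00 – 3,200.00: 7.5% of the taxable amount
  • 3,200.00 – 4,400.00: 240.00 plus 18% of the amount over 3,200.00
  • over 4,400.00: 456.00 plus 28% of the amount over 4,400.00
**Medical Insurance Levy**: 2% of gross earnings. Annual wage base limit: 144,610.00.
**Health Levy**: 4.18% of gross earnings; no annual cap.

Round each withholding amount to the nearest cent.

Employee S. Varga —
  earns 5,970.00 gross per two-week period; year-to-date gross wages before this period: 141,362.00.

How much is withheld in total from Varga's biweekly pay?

1,210.11

Provincial Income Tax: taxable = 5,970.00
  456.00 + 28% × (5,970.00 − 4,400.00) = 456.00 + 28% × 1,570.00 = 895.60
Medical Insurance Levy: cap 144,610.00 − YTD 141,362.00 = 3,248.00 subject; 2% × 3,248.00 = 64.96
Health Levy: 4.18% × 5,970.00 = 249.55
Total: 895.60 + 64.96 + 249.55 = 1,210.11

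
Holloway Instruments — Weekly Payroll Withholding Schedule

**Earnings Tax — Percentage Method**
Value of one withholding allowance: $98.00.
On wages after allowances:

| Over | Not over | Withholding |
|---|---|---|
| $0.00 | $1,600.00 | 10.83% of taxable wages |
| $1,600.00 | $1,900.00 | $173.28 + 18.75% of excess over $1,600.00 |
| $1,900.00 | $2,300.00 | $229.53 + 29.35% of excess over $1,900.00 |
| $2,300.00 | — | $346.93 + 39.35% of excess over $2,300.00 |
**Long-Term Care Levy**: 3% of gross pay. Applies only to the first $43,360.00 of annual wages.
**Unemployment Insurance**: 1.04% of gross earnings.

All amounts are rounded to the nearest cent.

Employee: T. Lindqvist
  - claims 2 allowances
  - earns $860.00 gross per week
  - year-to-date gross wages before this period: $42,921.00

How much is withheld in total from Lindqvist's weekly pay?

Earnings Tax: taxable = $860.00 − 2×$98.00 = $664.00
  10.83% × $664.00 = $71.91
Long-Term Care Levy: cap $43,360.00 − YTD $42,921.00 = $439.00 subject; 3% × $439.00 = $13.17
Unemployment Insurance: 1.04% × $860.00 = $8.94
Total: $71.91 + $13.17 + $8.94 = $94.02

$94.02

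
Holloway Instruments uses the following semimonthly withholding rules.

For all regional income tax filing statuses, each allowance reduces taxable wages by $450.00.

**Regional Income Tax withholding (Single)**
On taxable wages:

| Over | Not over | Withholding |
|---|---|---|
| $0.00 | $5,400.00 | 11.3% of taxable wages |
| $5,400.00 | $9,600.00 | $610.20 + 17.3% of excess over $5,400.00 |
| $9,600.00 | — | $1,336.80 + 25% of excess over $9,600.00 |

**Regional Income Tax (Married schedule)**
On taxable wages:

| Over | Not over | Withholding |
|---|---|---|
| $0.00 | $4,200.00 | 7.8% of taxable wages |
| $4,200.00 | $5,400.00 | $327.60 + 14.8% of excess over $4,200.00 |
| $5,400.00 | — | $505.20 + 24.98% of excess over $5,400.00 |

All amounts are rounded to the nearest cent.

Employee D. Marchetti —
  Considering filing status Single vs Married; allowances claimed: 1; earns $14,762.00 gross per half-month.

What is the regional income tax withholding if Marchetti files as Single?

$2,514.80

Regional Income Tax (Single): taxable = $14,762.00 − 1×$450.00 = $14,312.00
  $1,336.80 + 25% × ($14,312.00 − $9,600.00) = $1,336.80 + 25% × $4,712.00 = $2,514.80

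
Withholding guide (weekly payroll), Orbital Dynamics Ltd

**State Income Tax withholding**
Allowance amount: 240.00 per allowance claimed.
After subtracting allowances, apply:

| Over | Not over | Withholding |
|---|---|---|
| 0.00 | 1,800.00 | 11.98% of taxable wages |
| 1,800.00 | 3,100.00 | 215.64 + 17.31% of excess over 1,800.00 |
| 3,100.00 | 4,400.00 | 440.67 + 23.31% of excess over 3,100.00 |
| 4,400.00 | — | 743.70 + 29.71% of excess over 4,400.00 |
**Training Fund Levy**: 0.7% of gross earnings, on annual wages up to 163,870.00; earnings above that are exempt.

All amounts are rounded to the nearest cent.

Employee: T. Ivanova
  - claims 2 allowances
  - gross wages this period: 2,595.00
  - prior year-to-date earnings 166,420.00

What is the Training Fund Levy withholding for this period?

Training Fund Levy: YTD 166,420.00 ≥ cap 163,870.00 → 0.00

0.00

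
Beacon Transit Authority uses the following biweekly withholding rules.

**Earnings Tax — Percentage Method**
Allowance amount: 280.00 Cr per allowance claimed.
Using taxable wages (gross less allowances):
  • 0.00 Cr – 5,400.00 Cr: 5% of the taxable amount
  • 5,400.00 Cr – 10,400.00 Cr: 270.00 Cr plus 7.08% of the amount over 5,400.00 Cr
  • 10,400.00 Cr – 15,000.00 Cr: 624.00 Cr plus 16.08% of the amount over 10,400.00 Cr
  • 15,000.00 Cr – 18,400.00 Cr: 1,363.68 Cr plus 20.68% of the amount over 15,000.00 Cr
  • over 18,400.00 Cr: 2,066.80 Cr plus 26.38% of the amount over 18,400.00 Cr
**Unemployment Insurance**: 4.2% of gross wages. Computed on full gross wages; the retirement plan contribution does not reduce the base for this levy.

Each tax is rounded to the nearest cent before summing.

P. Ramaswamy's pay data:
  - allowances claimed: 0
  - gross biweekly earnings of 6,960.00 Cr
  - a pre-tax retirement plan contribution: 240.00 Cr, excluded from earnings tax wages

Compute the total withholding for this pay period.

Earnings Tax: taxable = 6,960.00 Cr − 240.00 Cr = 6,720.00 Cr
  270.00 Cr + 7.08% × (6,720.00 Cr − 5,400.00 Cr) = 270.00 Cr + 7.08% × 1,320.00 Cr = 363.46 Cr
Unemployment Insurance: 4.2% × 6,960.00 Cr = 292.32 Cr
Total: 363.46 Cr + 292.32 Cr = 655.78 Cr

655.78 Cr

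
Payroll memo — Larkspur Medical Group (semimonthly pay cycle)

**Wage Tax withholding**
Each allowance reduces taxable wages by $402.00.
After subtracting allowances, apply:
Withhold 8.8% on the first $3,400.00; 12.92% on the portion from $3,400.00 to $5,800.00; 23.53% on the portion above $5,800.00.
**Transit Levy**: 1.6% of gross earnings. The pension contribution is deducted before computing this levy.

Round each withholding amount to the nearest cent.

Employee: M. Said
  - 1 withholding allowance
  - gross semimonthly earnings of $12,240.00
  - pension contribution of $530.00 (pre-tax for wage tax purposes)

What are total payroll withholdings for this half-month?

Wage Tax: taxable = $12,240.00 − $530.00 − 1×$402.00 = $11,308.00
  $609.28 + 23.53% × ($11,308.00 − $5,800.00) = $609.28 + 23.53% × $5,508.00 = $1,905.31
Transit Levy: 1.6% × $11,710.00 = $187.36
Total: $1,905.31 + $187.36 = $2,092.67

$2,092.67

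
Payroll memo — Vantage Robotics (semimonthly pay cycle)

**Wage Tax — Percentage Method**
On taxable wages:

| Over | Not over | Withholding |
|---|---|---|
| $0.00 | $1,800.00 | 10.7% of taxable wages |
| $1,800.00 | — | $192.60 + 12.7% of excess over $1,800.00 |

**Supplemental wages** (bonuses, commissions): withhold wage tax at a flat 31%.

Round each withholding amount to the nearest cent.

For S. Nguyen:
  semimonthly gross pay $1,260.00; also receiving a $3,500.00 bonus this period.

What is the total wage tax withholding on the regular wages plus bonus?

Wage Tax: taxable = $1,260.00
  10.7% × $1,260.00 = $134.82
Supplemental (31% flat on bonus): 31% × $3,500.00 = $1,085.00
Total wage tax: $134.82 + $1,085.00 = $1,219.82

$1,219.82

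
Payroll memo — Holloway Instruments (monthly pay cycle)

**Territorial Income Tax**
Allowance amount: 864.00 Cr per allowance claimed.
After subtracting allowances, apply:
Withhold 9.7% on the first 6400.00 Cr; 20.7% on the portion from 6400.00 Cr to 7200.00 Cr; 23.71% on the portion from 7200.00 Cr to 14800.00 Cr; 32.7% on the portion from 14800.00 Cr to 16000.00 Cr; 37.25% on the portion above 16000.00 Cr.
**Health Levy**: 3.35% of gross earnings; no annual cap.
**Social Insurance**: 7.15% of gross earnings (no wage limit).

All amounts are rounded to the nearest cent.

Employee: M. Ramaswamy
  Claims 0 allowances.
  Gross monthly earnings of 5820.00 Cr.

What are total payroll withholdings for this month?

1175.64 Cr

Territorial Income Tax: taxable = 5820.00 Cr
  9.7% × 5820.00 Cr = 564.54 Cr
Health Levy: 3.35% × 5820.00 Cr = 194.97 Cr
Social Insurance: 7.15% × 5820.00 Cr = 416.13 Cr
Total: 564.54 Cr + 194.97 Cr + 416.13 Cr = 1175.64 Cr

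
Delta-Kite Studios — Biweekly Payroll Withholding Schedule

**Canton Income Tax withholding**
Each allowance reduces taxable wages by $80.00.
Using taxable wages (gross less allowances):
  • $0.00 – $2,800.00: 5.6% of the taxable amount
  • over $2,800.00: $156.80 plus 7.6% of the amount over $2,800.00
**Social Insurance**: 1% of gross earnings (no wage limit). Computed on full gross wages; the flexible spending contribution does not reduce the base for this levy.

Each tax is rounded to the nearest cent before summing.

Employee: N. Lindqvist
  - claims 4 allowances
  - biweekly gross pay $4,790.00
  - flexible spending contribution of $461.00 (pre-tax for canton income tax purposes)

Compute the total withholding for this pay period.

$296.58

Canton Income Tax: taxable = $4,790.00 − $461.00 − 4×$80.00 = $4,009.00
  $156.80 + 7.6% × ($4,009.00 − $2,800.00) = $156.80 + 7.6% × $1,209.00 = $248.68
Social Insurance: 1% × $4,790.00 = $47.90
Total: $248.68 + $47.90 = $296.58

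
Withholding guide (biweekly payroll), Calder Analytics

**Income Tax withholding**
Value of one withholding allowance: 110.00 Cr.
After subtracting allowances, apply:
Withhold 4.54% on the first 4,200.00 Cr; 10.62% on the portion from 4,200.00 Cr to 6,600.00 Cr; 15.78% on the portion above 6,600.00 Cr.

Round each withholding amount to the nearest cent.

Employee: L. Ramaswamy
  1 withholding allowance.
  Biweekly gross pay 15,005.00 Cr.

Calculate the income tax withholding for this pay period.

Income Tax: taxable = 15,005.00 Cr − 1×110.00 Cr = 14,895.00 Cr
  445.56 Cr + 15.78% × (14,895.00 Cr − 6,600.00 Cr) = 445.56 Cr + 15.78% × 8,295.00 Cr = 1,754.51 Cr

1,754.51 Cr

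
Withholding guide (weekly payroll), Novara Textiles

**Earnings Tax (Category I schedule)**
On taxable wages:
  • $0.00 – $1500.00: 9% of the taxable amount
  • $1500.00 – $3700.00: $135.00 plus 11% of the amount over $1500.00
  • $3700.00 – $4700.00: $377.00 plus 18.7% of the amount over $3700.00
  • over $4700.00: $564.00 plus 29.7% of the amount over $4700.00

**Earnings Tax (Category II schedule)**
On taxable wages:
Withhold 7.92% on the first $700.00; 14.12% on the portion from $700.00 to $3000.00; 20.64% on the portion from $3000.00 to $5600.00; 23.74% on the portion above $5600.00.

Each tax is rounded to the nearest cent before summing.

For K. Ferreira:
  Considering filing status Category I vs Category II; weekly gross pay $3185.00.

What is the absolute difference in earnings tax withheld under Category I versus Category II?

$98.03

Earnings Tax (Category I): taxable = $3185.00
  $135.00 + 11% × ($3185.00 − $1500.00) = $135.00 + 11% × $1685.00 = $320.35
Earnings Tax (Category II): taxable = $3185.00
  $380.20 + 20.64% × ($3185.00 − $3000.00) = $380.20 + 20.64% × $185.00 = $418.38
Difference: |$320.35 − $418.38| = $98.03 (higher under Category II)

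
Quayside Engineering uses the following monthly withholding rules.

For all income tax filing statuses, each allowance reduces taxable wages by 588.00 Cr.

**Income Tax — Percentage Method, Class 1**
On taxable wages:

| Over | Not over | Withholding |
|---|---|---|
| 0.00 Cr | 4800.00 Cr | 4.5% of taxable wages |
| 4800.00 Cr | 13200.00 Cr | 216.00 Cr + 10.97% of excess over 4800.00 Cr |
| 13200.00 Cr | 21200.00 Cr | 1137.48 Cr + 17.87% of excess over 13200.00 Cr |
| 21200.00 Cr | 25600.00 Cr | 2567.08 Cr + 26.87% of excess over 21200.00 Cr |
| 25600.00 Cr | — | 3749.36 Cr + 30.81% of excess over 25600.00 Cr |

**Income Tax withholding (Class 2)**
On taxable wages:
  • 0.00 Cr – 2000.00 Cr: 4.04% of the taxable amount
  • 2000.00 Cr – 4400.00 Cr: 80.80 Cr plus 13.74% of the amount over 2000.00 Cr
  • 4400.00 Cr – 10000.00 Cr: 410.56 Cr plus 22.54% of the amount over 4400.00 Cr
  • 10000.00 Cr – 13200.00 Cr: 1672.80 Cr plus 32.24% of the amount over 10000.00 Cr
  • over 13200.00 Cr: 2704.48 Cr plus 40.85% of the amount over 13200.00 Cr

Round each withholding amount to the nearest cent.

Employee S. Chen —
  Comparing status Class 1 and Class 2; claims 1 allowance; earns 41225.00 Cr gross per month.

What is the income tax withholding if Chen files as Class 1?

Income Tax (Class 1): taxable = 41225.00 Cr − 1×588.00 Cr = 40637.00 Cr
  3749.36 Cr + 30.81% × (40637.00 Cr − 25600.00 Cr) = 3749.36 Cr + 30.81% × 15037.00 Cr = 8382.26 Cr

8382.26 Cr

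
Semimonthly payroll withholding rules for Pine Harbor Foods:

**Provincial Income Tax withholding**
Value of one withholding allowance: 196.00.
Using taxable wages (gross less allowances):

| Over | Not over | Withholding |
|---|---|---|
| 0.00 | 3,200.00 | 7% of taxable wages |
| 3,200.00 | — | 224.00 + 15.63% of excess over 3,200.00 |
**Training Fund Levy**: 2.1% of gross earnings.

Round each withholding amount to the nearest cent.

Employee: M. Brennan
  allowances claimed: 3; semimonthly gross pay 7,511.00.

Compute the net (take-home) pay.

6,547.37

Provincial Income Tax: taxable = 7,511.00 − 3×196.00 = 6,923.00
  224.00 + 15.63% × (6,923.00 − 3,200.00) = 224.00 + 15.63% × 3,723.00 = 805.90
Training Fund Levy: 2.1% × 7,511.00 = 157.73
Total withheld: 805.90 + 157.73 = 963.63
Net pay: 7,511.00 − 963.63 = 6,547.37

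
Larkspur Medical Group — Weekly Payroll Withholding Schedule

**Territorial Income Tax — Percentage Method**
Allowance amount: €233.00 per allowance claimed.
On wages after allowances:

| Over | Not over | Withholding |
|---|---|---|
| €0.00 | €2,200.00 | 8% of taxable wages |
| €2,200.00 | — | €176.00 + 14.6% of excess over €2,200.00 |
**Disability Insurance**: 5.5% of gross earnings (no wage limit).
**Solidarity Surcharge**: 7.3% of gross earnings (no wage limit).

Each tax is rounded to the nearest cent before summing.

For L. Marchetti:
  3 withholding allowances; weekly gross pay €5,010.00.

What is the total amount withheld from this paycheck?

€1,125.49

Territorial Income Tax: taxable = €5,010.00 − 3×€233.00 = €4,311.00
  €176.00 + 14.6% × (€4,311.00 − €2,200.00) = €176.00 + 14.6% × €2,111.00 = €484.21
Disability Insurance: 5.5% × €5,010.00 = €275.55
Solidarity Surcharge: 7.3% × €5,010.00 = €365.73
Total: €484.21 + €275.55 + €365.73 = €1,125.49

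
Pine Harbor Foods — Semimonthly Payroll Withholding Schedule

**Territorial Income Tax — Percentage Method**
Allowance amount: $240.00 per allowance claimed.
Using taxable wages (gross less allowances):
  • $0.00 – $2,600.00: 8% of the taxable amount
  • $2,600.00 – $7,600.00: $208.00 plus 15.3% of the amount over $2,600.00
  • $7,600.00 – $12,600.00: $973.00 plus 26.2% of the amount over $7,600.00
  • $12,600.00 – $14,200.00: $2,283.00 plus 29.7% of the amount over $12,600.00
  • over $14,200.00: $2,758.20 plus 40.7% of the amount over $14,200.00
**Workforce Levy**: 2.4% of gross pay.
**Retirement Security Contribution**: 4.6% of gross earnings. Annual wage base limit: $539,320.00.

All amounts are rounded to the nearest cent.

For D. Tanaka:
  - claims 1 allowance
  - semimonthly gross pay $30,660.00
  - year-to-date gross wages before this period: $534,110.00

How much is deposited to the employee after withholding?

$20,324.76

Territorial Income Tax: taxable = $30,660.00 − 1×$240.00 = $30,420.00
  $2,758.20 + 40.7% × ($30,420.00 − $14,200.00) = $2,758.20 + 40.7% × $16,220.00 = $9,359.74
Workforce Levy: 2.4% × $30,660.00 = $735.84
Retirement Security Contribution: cap $539,320.00 − YTD $534,110.00 = $5,210.00 subject; 4.6% × $5,210.00 = $239.66
Total withheld: $9,359.74 + $735.84 + $239.66 = $10,335.24
Net pay: $30,660.00 − $10,335.24 = $20,324.76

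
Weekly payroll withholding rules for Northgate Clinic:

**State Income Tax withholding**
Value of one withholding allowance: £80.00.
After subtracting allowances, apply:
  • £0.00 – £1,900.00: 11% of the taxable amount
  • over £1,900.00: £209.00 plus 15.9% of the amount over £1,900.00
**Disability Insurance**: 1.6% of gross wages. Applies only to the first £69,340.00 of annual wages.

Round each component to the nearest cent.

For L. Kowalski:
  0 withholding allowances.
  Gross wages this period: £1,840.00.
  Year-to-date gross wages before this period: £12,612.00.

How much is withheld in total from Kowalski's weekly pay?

£231.84

State Income Tax: taxable = £1,840.00
  11% × £1,840.00 = £202.40
Disability Insurance: 1.6% × £1,840.00 = £29.44
Total: £202.40 + £29.44 = £231.84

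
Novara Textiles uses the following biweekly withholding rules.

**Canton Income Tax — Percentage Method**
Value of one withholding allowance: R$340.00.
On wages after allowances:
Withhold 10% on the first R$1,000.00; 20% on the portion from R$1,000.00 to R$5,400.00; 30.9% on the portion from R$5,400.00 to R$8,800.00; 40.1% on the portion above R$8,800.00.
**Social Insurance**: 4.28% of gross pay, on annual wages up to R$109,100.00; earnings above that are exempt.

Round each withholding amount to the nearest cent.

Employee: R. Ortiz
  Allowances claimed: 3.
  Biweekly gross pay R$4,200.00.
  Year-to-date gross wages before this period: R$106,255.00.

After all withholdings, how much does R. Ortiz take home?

R$3,542.23

Canton Income Tax: taxable = R$4,200.00 − 3×R$340.00 = R$3,180.00
  R$100.00 + 20% × (R$3,180.00 − R$1,000.00) = R$100.00 + 20% × R$2,180.00 = R$536.00
Social Insurance: cap R$109,100.00 − YTD R$106,255.00 = R$2,845.00 subject; 4.28% × R$2,845.00 = R$121.77
Total withheld: R$536.00 + R$121.77 = R$657.77
Net pay: R$4,200.00 − R$657.77 = R$3,542.23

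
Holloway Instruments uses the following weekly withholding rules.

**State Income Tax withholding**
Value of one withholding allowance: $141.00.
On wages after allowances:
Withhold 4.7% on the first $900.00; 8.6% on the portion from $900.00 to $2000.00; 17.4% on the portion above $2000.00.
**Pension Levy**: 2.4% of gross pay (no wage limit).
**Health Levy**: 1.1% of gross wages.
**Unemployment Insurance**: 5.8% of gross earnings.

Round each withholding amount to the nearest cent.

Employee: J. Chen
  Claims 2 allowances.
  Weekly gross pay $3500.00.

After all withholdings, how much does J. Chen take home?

$2825.67

State Income Tax: taxable = $3500.00 − 2×$141.00 = $3218.00
  $136.90 + 17.4% × ($3218.00 − $2000.00) = $136.90 + 17.4% × $1218.00 = $348.83
Pension Levy: 2.4% × $3500.00 = $84.00
Health Levy: 1.1% × $3500.00 = $38.50
Unemployment Insurance: 5.8% × $3500.00 = $203.00
Total withheld: $348.83 + $84.00 + $38.50 + $203.00 = $674.33
Net pay: $3500.00 − $674.33 = $2825.67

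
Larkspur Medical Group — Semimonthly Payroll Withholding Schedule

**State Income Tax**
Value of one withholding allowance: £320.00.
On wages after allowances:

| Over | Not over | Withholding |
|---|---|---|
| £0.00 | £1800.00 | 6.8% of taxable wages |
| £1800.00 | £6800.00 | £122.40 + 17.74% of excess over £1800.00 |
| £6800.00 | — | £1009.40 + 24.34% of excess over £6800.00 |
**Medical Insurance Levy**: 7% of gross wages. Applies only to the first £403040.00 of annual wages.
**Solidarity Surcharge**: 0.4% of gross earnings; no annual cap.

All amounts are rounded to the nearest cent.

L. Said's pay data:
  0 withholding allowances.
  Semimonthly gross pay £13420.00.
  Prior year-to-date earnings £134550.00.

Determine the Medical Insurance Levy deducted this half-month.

£939.40

Medical Insurance Levy: 7% × £13420.00 = £939.40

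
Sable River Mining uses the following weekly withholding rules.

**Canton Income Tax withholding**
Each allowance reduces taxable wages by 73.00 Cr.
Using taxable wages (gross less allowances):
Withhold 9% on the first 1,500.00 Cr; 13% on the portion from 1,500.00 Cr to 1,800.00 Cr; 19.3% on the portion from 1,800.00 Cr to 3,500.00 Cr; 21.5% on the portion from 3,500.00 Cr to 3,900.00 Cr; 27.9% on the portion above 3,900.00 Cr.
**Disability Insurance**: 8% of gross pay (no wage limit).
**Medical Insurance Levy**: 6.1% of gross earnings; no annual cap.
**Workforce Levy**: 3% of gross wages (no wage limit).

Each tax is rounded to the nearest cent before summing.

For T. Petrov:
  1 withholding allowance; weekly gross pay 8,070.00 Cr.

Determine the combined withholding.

Canton Income Tax: taxable = 8,070.00 Cr − 1×73.00 Cr = 7,997.00 Cr
  588.10 Cr + 27.9% × (7,997.00 Cr − 3,900.00 Cr) = 588.10 Cr + 27.9% × 4,097.00 Cr = 1,731.16 Cr
Disability Insurance: 8% × 8,070.00 Cr = 645.60 Cr
Medical Insurance Levy: 6.1% × 8,070.00 Cr = 492.27 Cr
Workforce Levy: 3% × 8,070.00 Cr = 242.10 Cr
Total: 1,731.16 Cr + 645.60 Cr + 492.27 Cr + 242.10 Cr = 3,111.13 Cr

3,111.13 Cr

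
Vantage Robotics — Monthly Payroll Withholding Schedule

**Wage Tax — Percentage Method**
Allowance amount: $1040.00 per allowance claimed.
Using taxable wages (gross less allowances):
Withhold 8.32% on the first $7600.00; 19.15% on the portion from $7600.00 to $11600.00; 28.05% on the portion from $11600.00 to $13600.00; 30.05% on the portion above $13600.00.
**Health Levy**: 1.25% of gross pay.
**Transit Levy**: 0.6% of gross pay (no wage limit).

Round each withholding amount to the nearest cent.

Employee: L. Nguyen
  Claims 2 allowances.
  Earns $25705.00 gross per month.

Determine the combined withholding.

$5447.37

Wage Tax: taxable = $25705.00 − 2×$1040.00 = $23625.00
  $1959.32 + 30.05% × ($23625.00 − $13600.00) = $1959.32 + 30.05% × $10025.00 = $4971.83
Health Levy: 1.25% × $25705.00 = $321.31
Transit Levy: 0.6% × $25705.00 = $154.23
Total: $4971.83 + $321.31 + $154.23 = $5447.37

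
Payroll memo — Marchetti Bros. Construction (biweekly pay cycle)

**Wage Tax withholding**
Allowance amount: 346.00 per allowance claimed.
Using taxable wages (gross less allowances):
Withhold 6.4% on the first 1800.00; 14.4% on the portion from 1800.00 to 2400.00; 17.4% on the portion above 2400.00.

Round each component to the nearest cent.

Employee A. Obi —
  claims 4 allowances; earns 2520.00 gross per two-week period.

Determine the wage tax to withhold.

Wage Tax: taxable = 2520.00 − 4×346.00 = 1136.00
  6.4% × 1136.00 = 72.70

72.70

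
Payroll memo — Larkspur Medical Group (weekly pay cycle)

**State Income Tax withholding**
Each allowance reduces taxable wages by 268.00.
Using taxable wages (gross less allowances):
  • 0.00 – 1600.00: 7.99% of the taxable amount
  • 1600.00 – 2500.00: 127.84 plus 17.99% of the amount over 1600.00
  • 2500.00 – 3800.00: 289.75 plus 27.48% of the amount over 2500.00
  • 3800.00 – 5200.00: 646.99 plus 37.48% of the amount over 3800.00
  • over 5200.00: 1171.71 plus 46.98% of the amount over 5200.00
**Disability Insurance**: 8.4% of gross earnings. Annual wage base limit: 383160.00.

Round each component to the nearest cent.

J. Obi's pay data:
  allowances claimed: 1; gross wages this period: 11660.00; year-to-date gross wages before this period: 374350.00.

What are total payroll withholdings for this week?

State Income Tax: taxable = 11660.00 − 1×268.00 = 11392.00
  1171.71 + 46.98% × (11392.00 − 5200.00) = 1171.71 + 46.98% × 6192.00 = 4080.71
Disability Insurance: cap 383160.00 − YTD 374350.00 = 8810.00 subject; 8.4% × 8810.00 = 740.04
Total: 4080.71 + 740.04 = 4820.75

4820.75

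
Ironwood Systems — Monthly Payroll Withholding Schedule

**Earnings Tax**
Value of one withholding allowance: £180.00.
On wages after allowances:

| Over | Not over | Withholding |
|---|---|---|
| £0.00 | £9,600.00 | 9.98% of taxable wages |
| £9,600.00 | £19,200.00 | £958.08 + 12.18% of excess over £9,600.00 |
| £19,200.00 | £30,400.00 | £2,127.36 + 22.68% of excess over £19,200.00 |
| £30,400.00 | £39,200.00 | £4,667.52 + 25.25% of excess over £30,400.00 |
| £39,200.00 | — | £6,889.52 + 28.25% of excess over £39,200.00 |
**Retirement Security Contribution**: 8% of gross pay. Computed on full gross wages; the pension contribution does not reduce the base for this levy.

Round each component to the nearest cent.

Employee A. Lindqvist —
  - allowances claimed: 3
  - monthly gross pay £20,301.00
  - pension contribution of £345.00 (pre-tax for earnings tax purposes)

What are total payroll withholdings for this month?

Earnings Tax: taxable = £20,301.00 − £345.00 − 3×£180.00 = £19,416.00
  £2,127.36 + 22.68% × (£19,416.00 − £19,200.00) = £2,127.36 + 22.68% × £216.00 = £2,176.35
Retirement Security Contribution: 8% × £20,301.00 = £1,624.08
Total: £2,176.35 + £1,624.08 = £3,800.43

£3,800.43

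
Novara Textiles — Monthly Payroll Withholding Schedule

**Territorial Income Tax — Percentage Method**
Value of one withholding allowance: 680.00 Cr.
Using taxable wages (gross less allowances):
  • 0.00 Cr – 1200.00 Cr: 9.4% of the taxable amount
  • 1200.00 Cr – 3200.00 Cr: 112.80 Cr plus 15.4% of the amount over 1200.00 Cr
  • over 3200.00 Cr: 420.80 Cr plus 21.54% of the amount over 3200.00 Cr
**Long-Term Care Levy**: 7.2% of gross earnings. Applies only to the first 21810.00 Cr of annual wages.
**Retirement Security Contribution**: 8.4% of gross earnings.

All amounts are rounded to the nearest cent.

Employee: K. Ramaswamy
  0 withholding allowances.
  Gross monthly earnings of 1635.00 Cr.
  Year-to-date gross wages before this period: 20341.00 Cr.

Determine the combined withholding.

Territorial Income Tax: taxable = 1635.00 Cr
  112.80 Cr + 15.4% × (1635.00 Cr − 1200.00 Cr) = 112.80 Cr + 15.4% × 435.00 Cr = 179.79 Cr
Long-Term Care Levy: cap 21810.00 Cr − YTD 20341.00 Cr = 1469.00 Cr subject; 7.2% × 1469.00 Cr = 105.77 Cr
Retirement Security Contribution: 8.4% × 1635.00 Cr = 137.34 Cr
Total: 179.79 Cr + 105.77 Cr + 137.34 Cr = 422.90 Cr

422.90 Cr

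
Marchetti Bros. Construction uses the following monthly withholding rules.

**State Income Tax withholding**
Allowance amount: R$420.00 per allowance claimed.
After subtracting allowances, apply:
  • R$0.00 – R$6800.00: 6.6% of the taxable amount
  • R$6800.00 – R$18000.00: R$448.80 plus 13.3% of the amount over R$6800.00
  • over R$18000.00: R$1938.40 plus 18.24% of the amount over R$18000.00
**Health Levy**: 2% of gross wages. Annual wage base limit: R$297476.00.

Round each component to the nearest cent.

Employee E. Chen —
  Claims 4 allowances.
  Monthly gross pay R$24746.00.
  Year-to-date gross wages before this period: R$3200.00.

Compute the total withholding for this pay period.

State Income Tax: taxable = R$24746.00 − 4×R$420.00 = R$23066.00
  R$1938.40 + 18.24% × (R$23066.00 − R$18000.00) = R$1938.40 + 18.24% × R$5066.00 = R$2862.44
Health Levy: 2% × R$24746.00 = R$494.92
Total: R$2862.44 + R$494.92 = R$3357.36

R$3357.36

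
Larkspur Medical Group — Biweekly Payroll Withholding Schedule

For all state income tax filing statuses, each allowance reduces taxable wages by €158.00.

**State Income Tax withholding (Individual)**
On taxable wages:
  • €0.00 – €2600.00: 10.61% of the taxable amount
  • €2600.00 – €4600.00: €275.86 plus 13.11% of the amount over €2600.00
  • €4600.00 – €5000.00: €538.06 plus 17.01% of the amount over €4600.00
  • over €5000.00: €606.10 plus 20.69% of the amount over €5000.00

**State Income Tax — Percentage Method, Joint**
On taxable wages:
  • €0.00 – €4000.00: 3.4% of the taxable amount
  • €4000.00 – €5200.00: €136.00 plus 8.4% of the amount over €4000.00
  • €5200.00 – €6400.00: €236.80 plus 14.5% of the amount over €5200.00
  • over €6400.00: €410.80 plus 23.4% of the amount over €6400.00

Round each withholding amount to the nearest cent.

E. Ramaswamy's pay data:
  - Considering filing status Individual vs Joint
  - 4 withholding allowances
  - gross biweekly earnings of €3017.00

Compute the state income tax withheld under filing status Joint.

€81.09

State Income Tax (Joint): taxable = €3017.00 − 4×€158.00 = €2385.00
  3.4% × €2385.00 = €81.09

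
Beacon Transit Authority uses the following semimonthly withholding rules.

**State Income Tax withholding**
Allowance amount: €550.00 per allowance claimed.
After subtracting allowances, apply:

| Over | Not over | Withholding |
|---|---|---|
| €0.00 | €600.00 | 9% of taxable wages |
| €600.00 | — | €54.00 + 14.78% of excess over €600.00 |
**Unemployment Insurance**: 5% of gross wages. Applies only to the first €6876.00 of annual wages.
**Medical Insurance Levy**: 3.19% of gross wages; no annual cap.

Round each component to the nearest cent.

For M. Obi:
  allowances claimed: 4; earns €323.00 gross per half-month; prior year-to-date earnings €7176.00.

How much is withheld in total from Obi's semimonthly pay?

State Income Tax: taxable = €323.00 − 4×€550.00 = €-1877.00
  Taxable ≤ 0 → €0.00
Unemployment Insurance: YTD €7176.00 ≥ cap €6876.00 → €0.00
Medical Insurance Levy: 3.19% × €323.00 = €10.30
Total: €0.00 + €0.00 + €10.30 = €10.30

€10.30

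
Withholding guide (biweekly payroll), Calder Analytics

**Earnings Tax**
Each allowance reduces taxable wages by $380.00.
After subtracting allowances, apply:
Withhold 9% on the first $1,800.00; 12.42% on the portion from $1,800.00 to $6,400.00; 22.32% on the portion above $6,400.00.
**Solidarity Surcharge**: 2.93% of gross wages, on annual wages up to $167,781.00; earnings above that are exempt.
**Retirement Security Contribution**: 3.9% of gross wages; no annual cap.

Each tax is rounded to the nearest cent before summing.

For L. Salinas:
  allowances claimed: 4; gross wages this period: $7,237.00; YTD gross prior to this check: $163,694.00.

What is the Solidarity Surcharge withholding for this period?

$119.75

Solidarity Surcharge: cap $167,781.00 − YTD $163,694.00 = $4,087.00 subject; 2.93% × $4,087.00 = $119.75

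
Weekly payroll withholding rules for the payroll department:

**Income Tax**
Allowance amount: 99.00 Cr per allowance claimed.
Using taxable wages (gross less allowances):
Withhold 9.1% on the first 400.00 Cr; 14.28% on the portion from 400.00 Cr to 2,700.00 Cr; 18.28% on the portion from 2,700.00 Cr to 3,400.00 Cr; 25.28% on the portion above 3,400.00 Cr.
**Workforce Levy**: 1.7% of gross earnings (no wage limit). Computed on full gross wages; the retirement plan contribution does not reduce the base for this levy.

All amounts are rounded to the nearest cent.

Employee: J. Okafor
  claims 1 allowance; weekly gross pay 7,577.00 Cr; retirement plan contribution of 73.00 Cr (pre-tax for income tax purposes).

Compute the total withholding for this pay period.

1,634.07 Cr

Income Tax: taxable = 7,577.00 Cr − 73.00 Cr − 1×99.00 Cr = 7,405.00 Cr
  492.80 Cr + 25.28% × (7,405.00 Cr − 3,400.00 Cr) = 492.80 Cr + 25.28% × 4,005.00 Cr = 1,505.26 Cr
Workforce Levy: 1.7% × 7,577.00 Cr = 128.81 Cr
Total: 1,505.26 Cr + 128.81 Cr = 1,634.07 Cr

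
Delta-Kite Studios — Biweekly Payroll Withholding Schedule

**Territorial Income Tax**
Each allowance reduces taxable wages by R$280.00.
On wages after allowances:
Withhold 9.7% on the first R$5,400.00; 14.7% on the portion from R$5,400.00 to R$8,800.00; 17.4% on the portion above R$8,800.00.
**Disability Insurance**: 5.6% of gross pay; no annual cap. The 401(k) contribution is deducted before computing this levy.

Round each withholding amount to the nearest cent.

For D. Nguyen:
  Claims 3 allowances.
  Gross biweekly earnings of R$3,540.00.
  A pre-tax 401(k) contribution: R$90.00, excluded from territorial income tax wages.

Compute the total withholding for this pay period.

R$446.37

Territorial Income Tax: taxable = R$3,540.00 − R$90.00 − 3×R$280.00 = R$2,610.00
  9.7% × R$2,610.00 = R$253.17
Disability Insurance: 5.6% × R$3,450.00 = R$193.20
Total: R$253.17 + R$193.20 = R$446.37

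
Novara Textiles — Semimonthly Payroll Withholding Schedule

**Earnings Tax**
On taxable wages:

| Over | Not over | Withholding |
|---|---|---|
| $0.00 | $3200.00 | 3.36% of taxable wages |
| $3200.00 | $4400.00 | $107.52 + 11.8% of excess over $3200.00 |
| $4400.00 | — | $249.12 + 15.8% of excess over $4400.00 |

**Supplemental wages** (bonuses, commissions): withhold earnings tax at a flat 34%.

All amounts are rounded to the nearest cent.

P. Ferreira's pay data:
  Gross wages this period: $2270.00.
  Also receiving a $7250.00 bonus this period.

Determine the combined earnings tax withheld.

Earnings Tax: taxable = $2270.00
  3.36% × $2270.00 = $76.27
Supplemental (34% flat on bonus): 34% × $7250.00 = $2465.00
Total earnings tax: $76.27 + $2465.00 = $2541.27

$2541.27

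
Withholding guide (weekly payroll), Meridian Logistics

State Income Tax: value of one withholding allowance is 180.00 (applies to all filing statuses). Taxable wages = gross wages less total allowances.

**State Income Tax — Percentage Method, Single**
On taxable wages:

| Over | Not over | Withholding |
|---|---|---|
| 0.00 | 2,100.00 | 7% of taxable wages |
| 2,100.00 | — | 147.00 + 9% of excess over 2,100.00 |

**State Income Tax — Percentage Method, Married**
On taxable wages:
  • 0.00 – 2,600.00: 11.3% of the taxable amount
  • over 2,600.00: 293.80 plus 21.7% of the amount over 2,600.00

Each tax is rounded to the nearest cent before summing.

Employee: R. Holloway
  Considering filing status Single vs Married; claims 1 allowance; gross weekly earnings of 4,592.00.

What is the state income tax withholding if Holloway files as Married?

State Income Tax (Married): taxable = 4,592.00 − 1×180.00 = 4,412.00
  293.80 + 21.7% × (4,412.00 − 2,600.00) = 293.80 + 21.7% × 1,812.00 = 687.00

687.00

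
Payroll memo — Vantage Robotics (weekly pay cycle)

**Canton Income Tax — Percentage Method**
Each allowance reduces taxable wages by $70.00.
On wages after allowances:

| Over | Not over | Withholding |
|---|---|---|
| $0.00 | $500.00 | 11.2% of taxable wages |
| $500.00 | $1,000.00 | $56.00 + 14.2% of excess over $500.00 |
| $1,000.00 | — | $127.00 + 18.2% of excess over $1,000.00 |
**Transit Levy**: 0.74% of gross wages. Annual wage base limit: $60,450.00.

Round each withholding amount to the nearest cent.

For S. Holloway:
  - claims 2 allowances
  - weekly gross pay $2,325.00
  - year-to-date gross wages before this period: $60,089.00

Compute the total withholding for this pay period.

$345.34

Canton Income Tax: taxable = $2,325.00 − 2×$70.00 = $2,185.00
  $127.00 + 18.2% × ($2,185.00 − $1,000.00) = $127.00 + 18.2% × $1,185.00 = $342.67
Transit Levy: cap $60,450.00 − YTD $60,089.00 = $361.00 subject; 0.74% × $361.00 = $2.67
Total: $342.67 + $2.67 = $345.34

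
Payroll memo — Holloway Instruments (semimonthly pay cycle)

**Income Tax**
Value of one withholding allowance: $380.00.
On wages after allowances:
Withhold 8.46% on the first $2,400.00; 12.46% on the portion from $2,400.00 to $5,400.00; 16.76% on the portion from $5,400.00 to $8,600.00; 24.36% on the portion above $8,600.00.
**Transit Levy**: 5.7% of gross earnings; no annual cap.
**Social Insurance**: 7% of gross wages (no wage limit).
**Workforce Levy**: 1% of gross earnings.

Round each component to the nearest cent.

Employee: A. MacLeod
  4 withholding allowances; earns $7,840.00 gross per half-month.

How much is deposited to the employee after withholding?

$6,034.89

Income Tax: taxable = $7,840.00 − 4×$380.00 = $6,320.00
  $576.84 + 16.76% × ($6,320.00 − $5,400.00) = $576.84 + 16.76% × $920.00 = $731.03
Transit Levy: 5.7% × $7,840.00 = $446.88
Social Insurance: 7% × $7,840.00 = $548.80
Workforce Levy: 1% × $7,840.00 = $78.40
Total withheld: $731.03 + $446.88 + $548.80 + $78.40 = $1,805.11
Net pay: $7,840.00 − $1,805.11 = $6,034.89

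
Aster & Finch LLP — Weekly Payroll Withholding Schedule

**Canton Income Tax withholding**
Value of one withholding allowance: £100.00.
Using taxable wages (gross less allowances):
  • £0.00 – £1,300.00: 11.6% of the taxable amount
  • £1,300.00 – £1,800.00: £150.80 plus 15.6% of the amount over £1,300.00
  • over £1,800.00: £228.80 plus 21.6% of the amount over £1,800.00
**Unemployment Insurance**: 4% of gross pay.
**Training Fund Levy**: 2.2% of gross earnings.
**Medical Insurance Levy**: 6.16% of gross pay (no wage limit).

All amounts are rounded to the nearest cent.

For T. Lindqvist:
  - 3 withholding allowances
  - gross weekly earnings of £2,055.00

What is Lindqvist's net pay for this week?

£1,579.22

Canton Income Tax: taxable = £2,055.00 − 3×£100.00 = £1,755.00
  £150.80 + 15.6% × (£1,755.00 − £1,300.00) = £150.80 + 15.6% × £455.00 = £221.78
Unemployment Insurance: 4% × £2,055.00 = £82.20
Training Fund Levy: 2.2% × £2,055.00 = £45.21
Medical Insurance Levy: 6.16% × £2,055.00 = £126.59
Total withheld: £221.78 + £82.20 + £45.21 + £126.59 = £475.78
Net pay: £2,055.00 − £475.78 = £1,579.22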